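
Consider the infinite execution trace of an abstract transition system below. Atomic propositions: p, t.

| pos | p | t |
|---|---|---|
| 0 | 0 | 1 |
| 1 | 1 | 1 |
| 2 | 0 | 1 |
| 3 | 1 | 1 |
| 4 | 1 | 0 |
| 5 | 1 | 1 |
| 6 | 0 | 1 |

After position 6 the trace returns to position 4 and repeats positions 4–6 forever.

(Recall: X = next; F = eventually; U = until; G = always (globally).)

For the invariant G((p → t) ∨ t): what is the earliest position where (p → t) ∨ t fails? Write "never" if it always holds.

Check (p → t) ∨ t at each position in order: 0 ✓, 1 ✓, 2 ✓, 3 ✓.
At position 4 the labels are {p}, so (p → t) ∨ t is false there. This is the first violation.

4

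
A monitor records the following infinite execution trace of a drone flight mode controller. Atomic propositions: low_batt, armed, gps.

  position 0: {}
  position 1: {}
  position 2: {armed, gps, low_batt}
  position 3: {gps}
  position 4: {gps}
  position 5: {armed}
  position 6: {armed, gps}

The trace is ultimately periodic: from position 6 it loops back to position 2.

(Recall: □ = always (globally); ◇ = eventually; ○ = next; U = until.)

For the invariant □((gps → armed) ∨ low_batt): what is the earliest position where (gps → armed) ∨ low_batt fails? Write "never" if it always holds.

3

Check (gps → armed) ∨ low_batt at each position in order: 0 ✓, 1 ✓, 2 ✓.
At position 3 the labels are {gps}, so (gps → armed) ∨ low_batt is false there. This is the first violation.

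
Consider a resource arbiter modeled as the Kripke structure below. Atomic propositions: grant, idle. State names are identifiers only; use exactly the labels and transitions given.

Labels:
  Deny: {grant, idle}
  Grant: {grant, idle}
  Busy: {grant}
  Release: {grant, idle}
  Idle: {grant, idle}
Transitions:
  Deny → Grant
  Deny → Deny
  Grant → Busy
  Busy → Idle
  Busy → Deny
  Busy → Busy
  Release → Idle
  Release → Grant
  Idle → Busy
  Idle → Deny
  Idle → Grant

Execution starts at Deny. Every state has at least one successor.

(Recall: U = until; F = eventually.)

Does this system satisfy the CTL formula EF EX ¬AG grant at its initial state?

No

States satisfying EX ¬AG grant: ∅.
States satisfying EF EX ¬AG grant: ∅.
No suitable path/successor from Deny witnesses the formula.
Deny ∉ Sat(EF EX ¬AG grant).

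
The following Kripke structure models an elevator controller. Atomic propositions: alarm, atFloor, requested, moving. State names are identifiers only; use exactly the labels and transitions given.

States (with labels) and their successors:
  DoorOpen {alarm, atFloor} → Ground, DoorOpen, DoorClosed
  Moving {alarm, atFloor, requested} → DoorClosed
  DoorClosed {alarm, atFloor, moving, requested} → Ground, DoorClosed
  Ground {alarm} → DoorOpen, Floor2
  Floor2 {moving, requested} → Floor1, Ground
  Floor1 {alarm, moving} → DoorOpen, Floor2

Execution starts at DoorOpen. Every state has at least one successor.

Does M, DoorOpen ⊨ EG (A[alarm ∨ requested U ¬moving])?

States satisfying A[alarm ∨ requested U ¬moving]: {DoorOpen, Moving, Ground}.
States satisfying EG (A[alarm ∨ requested U ¬moving]): {DoorOpen, Ground}.
DoorOpen ∈ Sat(EG (A[alarm ∨ requested U ¬moving])).

Satisfied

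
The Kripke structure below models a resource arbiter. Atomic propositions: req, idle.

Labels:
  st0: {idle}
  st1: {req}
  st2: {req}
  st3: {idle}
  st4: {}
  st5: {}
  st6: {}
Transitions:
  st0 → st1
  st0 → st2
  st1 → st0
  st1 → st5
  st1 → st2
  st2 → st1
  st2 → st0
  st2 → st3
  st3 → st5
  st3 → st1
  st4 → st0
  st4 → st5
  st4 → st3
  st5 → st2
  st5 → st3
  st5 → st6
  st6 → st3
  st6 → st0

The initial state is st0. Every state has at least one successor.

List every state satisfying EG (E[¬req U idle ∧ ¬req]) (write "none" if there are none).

{st3, st4, st5, st6}

States satisfying E[¬req U idle ∧ ¬req]: {st0, st3, st4, st5, st6}.
States satisfying EG (E[¬req U idle ∧ ¬req]): {st3, st4, st5, st6}.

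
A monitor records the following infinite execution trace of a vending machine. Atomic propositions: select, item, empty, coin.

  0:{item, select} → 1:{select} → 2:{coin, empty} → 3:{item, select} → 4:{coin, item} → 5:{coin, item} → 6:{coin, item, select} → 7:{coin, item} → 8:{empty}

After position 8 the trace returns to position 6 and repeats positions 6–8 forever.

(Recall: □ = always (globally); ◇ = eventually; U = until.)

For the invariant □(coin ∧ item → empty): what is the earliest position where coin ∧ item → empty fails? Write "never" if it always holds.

Check coin ∧ item → empty at each position in order: 0 ✓, 1 ✓, 2 ✓, 3 ✓.
At position 4 the labels are {coin, item}, so coin ∧ item → empty is false there. This is the first violation.

4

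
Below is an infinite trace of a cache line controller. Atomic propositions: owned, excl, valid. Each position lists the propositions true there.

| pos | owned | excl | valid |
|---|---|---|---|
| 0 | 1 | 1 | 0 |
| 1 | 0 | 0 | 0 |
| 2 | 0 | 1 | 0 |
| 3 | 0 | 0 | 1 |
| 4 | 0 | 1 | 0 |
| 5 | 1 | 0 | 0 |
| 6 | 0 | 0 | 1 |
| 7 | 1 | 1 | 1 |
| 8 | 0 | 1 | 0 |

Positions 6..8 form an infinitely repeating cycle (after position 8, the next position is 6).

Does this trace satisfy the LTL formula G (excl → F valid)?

Yes

excl → F valid holds at every position 0..8, and those are all positions ever visited, so G (excl → F valid) holds.
Positions where excl holds: 0, 2, 4, 7, 8.
Check F valid at each: 0→ok, 2→ok, 4→ok, 7→ok, 8→ok.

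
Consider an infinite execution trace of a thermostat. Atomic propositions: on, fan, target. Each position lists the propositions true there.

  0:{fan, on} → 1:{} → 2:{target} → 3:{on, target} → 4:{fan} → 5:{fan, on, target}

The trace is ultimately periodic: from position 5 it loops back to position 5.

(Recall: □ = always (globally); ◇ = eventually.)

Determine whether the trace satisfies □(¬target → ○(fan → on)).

¬target → ○(fan → on) holds at every position 0..5, and those are all positions ever visited, so □(¬target → ○(fan → on)) holds.
Positions where ¬target holds: 0, 1, 4.
Check ○(fan → on) at each: 0→ok, 1→ok, 4→ok.

Holds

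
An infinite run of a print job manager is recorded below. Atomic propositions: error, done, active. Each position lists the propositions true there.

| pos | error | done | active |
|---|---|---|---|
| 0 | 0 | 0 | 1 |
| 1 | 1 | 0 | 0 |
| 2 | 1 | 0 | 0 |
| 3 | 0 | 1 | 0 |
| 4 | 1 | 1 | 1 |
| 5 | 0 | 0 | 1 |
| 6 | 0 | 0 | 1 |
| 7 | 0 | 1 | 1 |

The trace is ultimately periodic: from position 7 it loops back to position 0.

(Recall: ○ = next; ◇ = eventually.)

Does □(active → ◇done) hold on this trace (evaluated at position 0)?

Yes

active → ◇done holds at every position 0..7, and those are all positions ever visited, so □(active → ◇done) holds.
Positions where active holds: 0, 4, 5, 6, 7.
Check ◇done at each: 0→ok, 4→ok, 5→ok, 6→ok, 7→ok.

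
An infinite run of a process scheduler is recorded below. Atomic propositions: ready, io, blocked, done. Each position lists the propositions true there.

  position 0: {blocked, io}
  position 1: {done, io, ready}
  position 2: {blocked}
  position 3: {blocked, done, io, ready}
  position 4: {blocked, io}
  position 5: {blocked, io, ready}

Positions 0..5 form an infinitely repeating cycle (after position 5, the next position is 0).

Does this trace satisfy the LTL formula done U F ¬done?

Walking from position 0: F ¬done first holds at position 0, and done holds at every earlier position along the way, so done U F ¬done holds.

Satisfied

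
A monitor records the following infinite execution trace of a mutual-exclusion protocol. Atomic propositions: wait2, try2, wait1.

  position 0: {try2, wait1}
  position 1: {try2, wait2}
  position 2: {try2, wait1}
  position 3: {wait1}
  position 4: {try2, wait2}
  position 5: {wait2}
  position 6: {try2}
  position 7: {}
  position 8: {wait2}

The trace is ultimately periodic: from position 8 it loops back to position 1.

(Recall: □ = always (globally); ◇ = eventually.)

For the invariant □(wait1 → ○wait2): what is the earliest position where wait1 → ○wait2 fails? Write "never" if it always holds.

Check wait1 → ○wait2 at each position in order: 0 ✓, 1 ✓.
At position 2 the labels are {try2, wait1} and the next position 3 has {wait1}, so wait1 → ○wait2 is false there. This is the first violation.

2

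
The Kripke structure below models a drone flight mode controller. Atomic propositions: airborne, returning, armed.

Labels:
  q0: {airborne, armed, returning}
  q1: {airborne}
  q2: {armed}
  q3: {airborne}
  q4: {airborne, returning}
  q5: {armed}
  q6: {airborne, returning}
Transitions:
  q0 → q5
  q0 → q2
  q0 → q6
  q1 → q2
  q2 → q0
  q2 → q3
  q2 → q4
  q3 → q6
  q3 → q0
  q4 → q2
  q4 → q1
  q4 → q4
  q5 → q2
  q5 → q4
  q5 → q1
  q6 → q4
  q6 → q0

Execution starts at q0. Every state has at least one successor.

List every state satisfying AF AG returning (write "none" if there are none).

none

States satisfying AG returning: ∅.
States satisfying AF AG returning: ∅.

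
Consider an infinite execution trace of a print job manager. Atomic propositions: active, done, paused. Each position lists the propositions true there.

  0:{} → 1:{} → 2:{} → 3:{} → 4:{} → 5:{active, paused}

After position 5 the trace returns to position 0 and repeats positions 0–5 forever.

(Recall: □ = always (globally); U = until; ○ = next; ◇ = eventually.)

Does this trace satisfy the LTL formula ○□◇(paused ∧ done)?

The position after 0 is 1; □◇(paused ∧ done) is false there.

Violated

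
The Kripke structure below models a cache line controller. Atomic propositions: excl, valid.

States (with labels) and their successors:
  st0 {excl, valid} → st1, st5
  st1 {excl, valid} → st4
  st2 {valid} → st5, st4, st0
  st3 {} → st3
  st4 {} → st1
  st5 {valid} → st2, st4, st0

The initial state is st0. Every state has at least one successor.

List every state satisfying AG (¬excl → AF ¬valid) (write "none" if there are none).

{st1, st3, st4}

States satisfying ¬excl → AF ¬valid: {st0, st1, st3, st4}.
States satisfying AG (¬excl → AF ¬valid): {st1, st3, st4}.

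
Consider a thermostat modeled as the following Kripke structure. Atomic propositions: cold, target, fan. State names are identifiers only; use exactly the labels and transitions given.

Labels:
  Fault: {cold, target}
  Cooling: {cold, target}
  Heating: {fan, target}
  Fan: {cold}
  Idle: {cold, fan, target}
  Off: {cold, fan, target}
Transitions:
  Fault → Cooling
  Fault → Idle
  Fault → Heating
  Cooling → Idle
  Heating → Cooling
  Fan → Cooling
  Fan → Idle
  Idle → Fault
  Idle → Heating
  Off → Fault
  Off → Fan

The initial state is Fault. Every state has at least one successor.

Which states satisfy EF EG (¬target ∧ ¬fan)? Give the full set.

States satisfying EG (¬target ∧ ¬fan): ∅.
States satisfying EF EG (¬target ∧ ¬fan): ∅.

none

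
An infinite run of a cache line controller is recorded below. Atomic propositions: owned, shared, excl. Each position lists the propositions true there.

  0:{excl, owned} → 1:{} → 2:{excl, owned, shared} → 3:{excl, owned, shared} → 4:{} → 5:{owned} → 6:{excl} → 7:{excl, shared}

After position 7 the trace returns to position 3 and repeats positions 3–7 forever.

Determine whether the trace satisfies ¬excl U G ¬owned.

Walking from position 0: at position 0, G ¬owned has not yet held and ¬excl fails, so ¬excl U G ¬owned is false.

No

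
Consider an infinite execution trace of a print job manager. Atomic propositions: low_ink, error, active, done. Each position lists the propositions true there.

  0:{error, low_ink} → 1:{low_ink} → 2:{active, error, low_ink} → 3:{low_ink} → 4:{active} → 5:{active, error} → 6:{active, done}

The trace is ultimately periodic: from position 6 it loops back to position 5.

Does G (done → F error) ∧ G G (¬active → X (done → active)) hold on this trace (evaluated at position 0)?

Yes

done → F error holds at every position 0..6, and those are all positions ever visited, so G (done → F error) holds.
Positions where done holds: 6.
Check F error at each: 6→ok.
G (¬active → X (done → active)) holds at every position 0..6, and those are all positions ever visited, so G G (¬active → X (done → active)) holds.
At position 0: G (done → F error) is true; G G (¬active → X (done → active)) is true; so G (done → F error) ∧ G G (¬active → X (done → active)) is true.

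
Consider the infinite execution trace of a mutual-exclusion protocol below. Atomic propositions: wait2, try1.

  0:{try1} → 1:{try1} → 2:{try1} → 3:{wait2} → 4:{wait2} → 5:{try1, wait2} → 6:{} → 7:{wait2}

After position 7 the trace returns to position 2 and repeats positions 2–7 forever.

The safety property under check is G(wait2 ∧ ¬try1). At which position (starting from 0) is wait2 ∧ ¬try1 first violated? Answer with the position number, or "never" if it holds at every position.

0

At position 0 the labels are {try1}, so wait2 ∧ ¬try1 is false there. This is the first violation.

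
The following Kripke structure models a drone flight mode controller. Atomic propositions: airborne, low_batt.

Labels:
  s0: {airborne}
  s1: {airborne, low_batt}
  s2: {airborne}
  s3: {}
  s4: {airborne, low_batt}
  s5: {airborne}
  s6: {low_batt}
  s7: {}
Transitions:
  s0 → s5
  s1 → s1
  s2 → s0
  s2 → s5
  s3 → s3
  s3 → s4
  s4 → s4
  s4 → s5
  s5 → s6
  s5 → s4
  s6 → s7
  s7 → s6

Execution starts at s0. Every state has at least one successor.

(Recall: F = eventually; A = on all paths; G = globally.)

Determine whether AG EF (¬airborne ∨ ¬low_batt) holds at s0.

Yes

States satisfying EF (¬airborne ∨ ¬low_batt): {s0, s2, s3, s4, s5, s6, s7}.
States satisfying AG EF (¬airborne ∨ ¬low_batt): {s0, s2, s3, s4, s5, s6, s7}.
Every state reachable from s0 satisfies EF (¬airborne ∨ ¬low_batt).
s0 ∈ Sat(AG EF (¬airborne ∨ ¬low_batt)).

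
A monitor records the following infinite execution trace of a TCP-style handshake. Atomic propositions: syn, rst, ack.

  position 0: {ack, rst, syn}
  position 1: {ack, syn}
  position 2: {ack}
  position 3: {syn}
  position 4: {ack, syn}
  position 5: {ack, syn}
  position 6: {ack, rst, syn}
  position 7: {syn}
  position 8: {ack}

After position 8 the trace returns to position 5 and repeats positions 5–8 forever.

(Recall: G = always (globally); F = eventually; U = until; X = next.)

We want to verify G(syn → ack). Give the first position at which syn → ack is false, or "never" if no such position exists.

Check syn → ack at each position in order: 0 ✓, 1 ✓, 2 ✓.
At position 3 the labels are {syn}, so syn → ack is false there. This is the first violation.

3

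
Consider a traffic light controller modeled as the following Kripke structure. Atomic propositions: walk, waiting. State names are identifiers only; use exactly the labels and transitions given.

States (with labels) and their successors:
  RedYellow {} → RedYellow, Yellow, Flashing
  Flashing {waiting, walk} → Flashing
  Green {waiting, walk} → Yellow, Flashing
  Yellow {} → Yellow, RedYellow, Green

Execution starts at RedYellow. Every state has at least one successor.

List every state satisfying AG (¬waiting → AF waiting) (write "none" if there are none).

{Flashing}

States satisfying ¬waiting → AF waiting: {Flashing, Green}.
States satisfying AG (¬waiting → AF waiting): {Flashing}.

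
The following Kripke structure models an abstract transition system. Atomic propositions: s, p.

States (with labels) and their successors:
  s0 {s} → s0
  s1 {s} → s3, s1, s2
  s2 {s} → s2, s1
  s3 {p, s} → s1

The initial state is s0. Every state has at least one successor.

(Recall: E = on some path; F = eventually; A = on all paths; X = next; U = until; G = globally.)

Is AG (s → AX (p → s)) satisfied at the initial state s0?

States satisfying s → AX (p → s): {s0, s1, s2, s3}.
States satisfying AG (s → AX (p → s)): {s0, s1, s2, s3}.
Every state reachable from s0 satisfies s → AX (p → s).
s0 ∈ Sat(AG (s → AX (p → s))).

Yes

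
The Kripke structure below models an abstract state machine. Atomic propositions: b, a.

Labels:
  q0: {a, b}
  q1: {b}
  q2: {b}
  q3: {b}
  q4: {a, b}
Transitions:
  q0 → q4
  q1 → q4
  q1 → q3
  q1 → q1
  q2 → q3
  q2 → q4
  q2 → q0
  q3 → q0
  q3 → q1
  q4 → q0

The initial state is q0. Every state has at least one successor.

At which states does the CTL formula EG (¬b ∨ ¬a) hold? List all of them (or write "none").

States satisfying ¬b ∨ ¬a: {q1, q2, q3}.
States satisfying EG (¬b ∨ ¬a): {q1, q2, q3}.

{q1, q2, q3}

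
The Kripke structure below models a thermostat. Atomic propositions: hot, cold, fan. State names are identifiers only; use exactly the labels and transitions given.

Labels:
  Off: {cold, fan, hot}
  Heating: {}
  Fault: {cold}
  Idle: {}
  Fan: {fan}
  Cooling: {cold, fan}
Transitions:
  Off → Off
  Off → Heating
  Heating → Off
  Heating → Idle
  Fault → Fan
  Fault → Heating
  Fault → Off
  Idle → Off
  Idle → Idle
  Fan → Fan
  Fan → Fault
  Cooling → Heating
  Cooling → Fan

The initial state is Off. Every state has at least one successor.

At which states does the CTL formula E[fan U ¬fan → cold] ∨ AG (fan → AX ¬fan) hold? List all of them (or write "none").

States satisfying fan: {Off, Fan, Cooling}.
States satisfying ¬fan → cold: {Off, Fault, Fan, Cooling}.
States satisfying E[fan U ¬fan → cold]: {Off, Fault, Fan, Cooling}.
States satisfying fan → AX ¬fan: {Heating, Fault, Idle}.
States satisfying AG (fan → AX ¬fan): ∅.
States satisfying E[fan U ¬fan → cold] ∨ AG (fan → AX ¬fan): {Off, Fault, Fan, Cooling}.

{Off, Fault, Fan, Cooling}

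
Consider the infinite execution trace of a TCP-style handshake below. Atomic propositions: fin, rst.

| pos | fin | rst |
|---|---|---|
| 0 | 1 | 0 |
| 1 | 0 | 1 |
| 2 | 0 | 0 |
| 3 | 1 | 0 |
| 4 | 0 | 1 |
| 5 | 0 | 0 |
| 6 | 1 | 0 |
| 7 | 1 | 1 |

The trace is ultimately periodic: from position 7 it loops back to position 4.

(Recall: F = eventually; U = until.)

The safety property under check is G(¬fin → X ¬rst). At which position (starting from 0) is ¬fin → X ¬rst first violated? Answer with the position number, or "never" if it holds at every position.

¬fin → X ¬rst holds at every position 0..7, and those are all the positions the trace ever visits, so the invariant G(¬fin → X ¬rst) is never violated.

never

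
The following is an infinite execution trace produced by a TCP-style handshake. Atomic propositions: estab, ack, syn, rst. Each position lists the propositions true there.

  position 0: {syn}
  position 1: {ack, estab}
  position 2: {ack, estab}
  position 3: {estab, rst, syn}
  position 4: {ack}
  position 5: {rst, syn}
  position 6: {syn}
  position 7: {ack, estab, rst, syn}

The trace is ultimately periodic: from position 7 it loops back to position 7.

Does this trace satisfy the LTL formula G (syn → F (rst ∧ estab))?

Holds

syn → F (rst ∧ estab) holds at every position 0..7, and those are all positions ever visited, so G (syn → F (rst ∧ estab)) holds.
Positions where syn holds: 0, 3, 5, 6, 7.
Check F (rst ∧ estab) at each: 0→ok, 3→ok, 5→ok, 6→ok, 7→ok.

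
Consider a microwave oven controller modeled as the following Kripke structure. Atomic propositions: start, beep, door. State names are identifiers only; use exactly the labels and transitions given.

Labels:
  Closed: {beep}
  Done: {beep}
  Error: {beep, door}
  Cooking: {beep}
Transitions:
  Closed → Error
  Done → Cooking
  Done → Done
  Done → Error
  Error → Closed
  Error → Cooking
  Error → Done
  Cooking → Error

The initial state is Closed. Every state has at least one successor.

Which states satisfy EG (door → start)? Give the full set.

States satisfying door → start: {Closed, Done, Cooking}.
States satisfying EG (door → start): {Done}.

{Done}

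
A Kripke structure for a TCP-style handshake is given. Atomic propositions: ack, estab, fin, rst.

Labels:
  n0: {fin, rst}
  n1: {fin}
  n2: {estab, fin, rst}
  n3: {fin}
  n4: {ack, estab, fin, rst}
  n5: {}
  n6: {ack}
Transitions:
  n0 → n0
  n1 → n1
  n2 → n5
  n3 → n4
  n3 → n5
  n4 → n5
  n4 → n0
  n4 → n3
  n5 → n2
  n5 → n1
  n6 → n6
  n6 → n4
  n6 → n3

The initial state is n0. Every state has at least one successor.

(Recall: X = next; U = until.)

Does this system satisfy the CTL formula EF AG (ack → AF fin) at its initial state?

States satisfying AG (ack → AF fin): {n0, n1, n2, n3, n4, n5}.
States satisfying EF AG (ack → AF fin): {n0, n1, n2, n3, n4, n5, n6}.
Some path from n0 reaches a state where AG (ack → AF fin) holds.
n0 ∈ Sat(EF AG (ack → AF fin)).

Holds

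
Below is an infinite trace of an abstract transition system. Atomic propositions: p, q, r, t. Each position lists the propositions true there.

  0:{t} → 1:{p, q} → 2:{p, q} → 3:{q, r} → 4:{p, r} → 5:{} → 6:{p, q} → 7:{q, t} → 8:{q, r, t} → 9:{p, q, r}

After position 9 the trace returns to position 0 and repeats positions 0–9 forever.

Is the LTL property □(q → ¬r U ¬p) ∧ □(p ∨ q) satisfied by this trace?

No

q → ¬r U ¬p must hold at every position from 0 onward. It fails at position 9, so □(q → ¬r U ¬p) is false.
Positions where q holds: 1, 2, 3, 6, 7, 8, 9.
Check ¬r U ¬p at each: 1→ok, 2→ok, 3→ok, 6→ok, 7→ok, 8→ok, 9→fails.
p ∨ q must hold at every position from 0 onward. It fails at position 0, so □(p ∨ q) is false.
At position 0: □(q → ¬r U ¬p) is false; □(p ∨ q) is false; so □(q → ¬r U ¬p) ∧ □(p ∨ q) is false.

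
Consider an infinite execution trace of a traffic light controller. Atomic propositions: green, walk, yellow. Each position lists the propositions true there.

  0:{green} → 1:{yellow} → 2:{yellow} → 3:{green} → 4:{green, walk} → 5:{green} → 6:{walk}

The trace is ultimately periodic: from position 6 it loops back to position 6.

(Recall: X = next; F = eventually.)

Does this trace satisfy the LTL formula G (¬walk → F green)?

¬walk → F green holds at every position 0..6, and those are all positions ever visited, so G (¬walk → F green) holds.
Positions where ¬walk holds: 0, 1, 2, 3, 5.
Check F green at each: 0→ok, 1→ok, 2→ok, 3→ok, 5→ok.

Satisfied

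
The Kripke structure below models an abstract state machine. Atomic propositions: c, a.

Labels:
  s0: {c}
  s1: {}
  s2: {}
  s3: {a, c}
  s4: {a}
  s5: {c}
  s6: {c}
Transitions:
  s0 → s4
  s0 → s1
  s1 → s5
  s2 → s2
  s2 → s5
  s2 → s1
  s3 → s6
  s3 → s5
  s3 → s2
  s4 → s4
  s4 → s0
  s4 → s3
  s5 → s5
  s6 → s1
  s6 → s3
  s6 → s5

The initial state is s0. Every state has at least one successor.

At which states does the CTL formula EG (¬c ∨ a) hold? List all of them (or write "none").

States satisfying ¬c ∨ a: {s1, s2, s3, s4}.
States satisfying EG (¬c ∨ a): {s2, s3, s4}.

{s2, s3, s4}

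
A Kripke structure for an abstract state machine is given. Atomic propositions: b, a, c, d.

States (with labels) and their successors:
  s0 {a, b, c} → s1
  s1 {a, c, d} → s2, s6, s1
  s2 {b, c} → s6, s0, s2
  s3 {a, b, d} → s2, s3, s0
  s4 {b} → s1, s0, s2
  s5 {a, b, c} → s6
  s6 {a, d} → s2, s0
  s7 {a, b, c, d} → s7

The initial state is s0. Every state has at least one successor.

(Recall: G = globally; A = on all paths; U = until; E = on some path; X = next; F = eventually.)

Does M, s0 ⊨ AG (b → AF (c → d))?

States satisfying b → AF (c → d): {s0, s1, s3, s4, s5, s6, s7}.
States satisfying AG (b → AF (c → d)): {s7}.
s2 is reachable from s0 and violates b → AF (c → d), so AG fails at s0.
s0 ∉ Sat(AG (b → AF (c → d))).

No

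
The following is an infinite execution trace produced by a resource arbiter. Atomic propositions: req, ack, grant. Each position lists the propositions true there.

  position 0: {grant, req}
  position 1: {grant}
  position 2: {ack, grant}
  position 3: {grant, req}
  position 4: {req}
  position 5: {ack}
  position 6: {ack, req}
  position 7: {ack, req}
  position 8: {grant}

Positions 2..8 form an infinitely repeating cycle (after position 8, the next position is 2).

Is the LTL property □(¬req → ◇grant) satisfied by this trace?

Satisfied

¬req → ◇grant holds at every position 0..8, and those are all positions ever visited, so □(¬req → ◇grant) holds.
Positions where ¬req holds: 1, 2, 5, 8.
Check ◇grant at each: 1→ok, 2→ok, 5→ok, 8→ok.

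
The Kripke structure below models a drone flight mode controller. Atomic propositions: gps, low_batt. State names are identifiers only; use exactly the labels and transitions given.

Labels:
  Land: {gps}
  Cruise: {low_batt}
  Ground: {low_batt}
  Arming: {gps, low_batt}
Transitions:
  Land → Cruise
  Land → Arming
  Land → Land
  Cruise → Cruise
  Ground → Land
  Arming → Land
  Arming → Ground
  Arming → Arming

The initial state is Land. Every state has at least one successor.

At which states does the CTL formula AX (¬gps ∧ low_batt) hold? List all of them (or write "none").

{Cruise}

States satisfying ¬gps ∧ low_batt: {Cruise, Ground}.
States satisfying AX (¬gps ∧ low_batt): {Cruise}.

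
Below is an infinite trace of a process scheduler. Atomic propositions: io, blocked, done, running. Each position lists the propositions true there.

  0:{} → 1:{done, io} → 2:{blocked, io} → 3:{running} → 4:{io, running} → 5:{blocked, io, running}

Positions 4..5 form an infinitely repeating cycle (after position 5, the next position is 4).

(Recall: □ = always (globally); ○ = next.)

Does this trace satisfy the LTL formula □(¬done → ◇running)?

¬done → ◇running holds at every position 0..5, and those are all positions ever visited, so □(¬done → ◇running) holds.
Positions where ¬done holds: 0, 2, 3, 4, 5.
Check ◇running at each: 0→ok, 2→ok, 3→ok, 4→ok, 5→ok.

Yes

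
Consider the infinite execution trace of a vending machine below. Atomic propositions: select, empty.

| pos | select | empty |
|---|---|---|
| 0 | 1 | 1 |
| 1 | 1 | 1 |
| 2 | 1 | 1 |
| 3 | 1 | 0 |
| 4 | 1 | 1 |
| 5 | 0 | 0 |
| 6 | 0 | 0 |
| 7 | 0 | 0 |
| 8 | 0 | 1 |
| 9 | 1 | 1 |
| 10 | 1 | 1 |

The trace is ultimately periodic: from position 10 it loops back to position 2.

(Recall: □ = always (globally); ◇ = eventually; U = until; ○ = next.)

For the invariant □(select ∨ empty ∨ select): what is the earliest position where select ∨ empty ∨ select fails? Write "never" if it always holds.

Check select ∨ empty ∨ select at each position in order: 0 ✓, 1 ✓, 2 ✓, 3 ✓, 4 ✓.
At position 5 the labels are {}, so select ∨ empty ∨ select is false there. This is the first violation.

5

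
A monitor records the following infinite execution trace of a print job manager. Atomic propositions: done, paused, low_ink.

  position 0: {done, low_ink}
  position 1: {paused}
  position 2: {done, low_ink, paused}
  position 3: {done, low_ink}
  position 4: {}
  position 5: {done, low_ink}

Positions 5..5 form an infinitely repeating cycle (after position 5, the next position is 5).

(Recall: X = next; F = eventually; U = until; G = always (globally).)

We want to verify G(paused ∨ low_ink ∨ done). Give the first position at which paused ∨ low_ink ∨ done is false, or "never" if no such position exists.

4

Check paused ∨ low_ink ∨ done at each position in order: 0 ✓, 1 ✓, 2 ✓, 3 ✓.
At position 4 the labels are {}, so paused ∨ low_ink ∨ done is false there. This is the first violation.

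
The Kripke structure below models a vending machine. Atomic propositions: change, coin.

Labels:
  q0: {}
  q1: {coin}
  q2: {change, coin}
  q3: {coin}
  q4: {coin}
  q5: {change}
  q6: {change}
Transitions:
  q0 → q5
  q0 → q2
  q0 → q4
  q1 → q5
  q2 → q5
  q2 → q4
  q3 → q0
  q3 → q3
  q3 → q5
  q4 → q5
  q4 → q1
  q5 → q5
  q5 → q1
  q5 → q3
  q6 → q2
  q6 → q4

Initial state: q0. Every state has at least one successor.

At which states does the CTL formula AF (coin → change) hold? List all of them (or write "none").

States satisfying coin → change: {q0, q2, q5, q6}.
States satisfying AF (coin → change): {q0, q1, q2, q4, q5, q6}.

{q0, q1, q2, q4, q5, q6}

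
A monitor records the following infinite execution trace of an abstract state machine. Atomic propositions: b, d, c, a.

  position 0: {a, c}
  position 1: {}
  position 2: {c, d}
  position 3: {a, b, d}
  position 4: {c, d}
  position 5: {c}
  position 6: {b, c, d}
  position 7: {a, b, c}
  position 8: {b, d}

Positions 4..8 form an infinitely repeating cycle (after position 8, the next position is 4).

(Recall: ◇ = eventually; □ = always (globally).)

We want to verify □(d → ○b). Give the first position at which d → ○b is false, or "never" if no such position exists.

3

Check d → ○b at each position in order: 0 ✓, 1 ✓, 2 ✓.
At position 3 the labels are {a, b, d} and the next position 4 has {c, d}, so d → ○b is false there. This is the first violation.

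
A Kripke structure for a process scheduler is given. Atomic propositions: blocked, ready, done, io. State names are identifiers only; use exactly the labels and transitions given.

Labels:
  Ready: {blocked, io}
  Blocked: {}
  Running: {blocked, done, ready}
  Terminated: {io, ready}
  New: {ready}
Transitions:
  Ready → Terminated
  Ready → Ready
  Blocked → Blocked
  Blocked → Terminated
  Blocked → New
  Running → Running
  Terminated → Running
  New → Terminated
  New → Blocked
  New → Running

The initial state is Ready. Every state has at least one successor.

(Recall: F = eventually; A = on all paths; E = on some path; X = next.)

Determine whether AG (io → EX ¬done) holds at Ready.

States satisfying io → EX ¬done: {Ready, Blocked, Running, New}.
States satisfying AG (io → EX ¬done): {Running}.
Terminated is reachable from Ready and violates io → EX ¬done, so AG fails at Ready.
Ready ∉ Sat(AG (io → EX ¬done)).

Does not hold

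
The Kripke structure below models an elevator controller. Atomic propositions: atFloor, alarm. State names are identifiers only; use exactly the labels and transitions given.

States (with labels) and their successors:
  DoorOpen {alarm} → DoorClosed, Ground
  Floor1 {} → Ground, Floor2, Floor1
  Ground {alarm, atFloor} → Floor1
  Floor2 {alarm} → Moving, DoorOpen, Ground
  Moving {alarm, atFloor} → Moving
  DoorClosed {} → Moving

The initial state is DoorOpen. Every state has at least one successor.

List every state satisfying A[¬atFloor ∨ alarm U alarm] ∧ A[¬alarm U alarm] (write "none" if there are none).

{DoorOpen, Ground, Floor2, Moving, DoorClosed}

States satisfying ¬atFloor ∨ alarm: {DoorOpen, Floor1, Ground, Floor2, Moving, DoorClosed}.
States satisfying alarm: {DoorOpen, Ground, Floor2, Moving}.
States satisfying A[¬atFloor ∨ alarm U alarm]: {DoorOpen, Ground, Floor2, Moving, DoorClosed}.
States satisfying ¬alarm: {Floor1, DoorClosed}.
States satisfying A[¬alarm U alarm]: {DoorOpen, Ground, Floor2, Moving, DoorClosed}.
States satisfying A[¬atFloor ∨ alarm U alarm] ∧ A[¬alarm U alarm]: {DoorOpen, Ground, Floor2, Moving, DoorClosed}.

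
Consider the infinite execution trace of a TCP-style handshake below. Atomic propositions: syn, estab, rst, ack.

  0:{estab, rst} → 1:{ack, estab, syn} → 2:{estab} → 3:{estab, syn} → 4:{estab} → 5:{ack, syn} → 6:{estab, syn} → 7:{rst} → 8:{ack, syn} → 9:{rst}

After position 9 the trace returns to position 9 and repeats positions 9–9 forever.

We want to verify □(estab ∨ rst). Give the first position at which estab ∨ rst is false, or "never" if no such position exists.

5

Check estab ∨ rst at each position in order: 0 ✓, 1 ✓, 2 ✓, 3 ✓, 4 ✓.
At position 5 the labels are {ack, syn}, so estab ∨ rst is false there. This is the first violation.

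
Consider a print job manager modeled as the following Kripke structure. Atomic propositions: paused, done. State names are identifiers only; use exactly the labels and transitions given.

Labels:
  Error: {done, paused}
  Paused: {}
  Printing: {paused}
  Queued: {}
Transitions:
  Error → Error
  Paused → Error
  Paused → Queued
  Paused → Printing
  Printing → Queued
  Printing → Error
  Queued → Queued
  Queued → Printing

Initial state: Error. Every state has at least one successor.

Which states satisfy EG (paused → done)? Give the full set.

States satisfying paused → done: {Error, Paused, Queued}.
States satisfying EG (paused → done): {Error, Paused, Queued}.

{Error, Paused, Queued}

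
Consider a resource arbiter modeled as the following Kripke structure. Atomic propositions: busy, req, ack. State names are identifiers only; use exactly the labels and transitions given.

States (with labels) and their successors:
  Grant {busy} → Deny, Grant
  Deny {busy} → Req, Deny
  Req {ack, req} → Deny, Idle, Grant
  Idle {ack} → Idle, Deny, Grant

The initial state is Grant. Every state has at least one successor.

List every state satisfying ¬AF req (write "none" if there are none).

States satisfying req: {Req}.
States satisfying AF req: {Req}.
States satisfying ¬AF req: {Grant, Deny, Idle}.

{Grant, Deny, Idle}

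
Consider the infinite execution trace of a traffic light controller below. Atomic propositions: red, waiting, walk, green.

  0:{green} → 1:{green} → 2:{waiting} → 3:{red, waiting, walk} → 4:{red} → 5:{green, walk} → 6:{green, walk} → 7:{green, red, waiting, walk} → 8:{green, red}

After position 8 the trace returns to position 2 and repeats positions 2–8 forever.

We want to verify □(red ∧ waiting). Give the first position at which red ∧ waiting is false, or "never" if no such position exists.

At position 0 the labels are {green}, so red ∧ waiting is false there. This is the first violation.

0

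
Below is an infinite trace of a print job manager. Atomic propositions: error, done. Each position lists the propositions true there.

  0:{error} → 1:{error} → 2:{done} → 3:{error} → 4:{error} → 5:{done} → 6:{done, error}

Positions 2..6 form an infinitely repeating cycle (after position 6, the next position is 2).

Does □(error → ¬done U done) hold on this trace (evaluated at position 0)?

error → ¬done U done holds at every position 0..6, and those are all positions ever visited, so □(error → ¬done U done) holds.
Positions where error holds: 0, 1, 3, 4, 6.
Check ¬done U done at each: 0→ok, 1→ok, 3→ok, 4→ok, 6→ok.

Holds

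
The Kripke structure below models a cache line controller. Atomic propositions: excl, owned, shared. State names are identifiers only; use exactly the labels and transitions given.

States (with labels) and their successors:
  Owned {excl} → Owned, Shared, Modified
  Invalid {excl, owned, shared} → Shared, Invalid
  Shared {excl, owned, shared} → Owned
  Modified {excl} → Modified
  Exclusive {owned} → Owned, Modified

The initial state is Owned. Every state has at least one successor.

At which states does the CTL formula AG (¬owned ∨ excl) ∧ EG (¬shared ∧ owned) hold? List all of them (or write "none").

none

States satisfying ¬owned ∨ excl: {Owned, Invalid, Shared, Modified}.
States satisfying AG (¬owned ∨ excl): {Owned, Invalid, Shared, Modified}.
States satisfying ¬shared ∧ owned: {Exclusive}.
States satisfying EG (¬shared ∧ owned): ∅.
States satisfying AG (¬owned ∨ excl) ∧ EG (¬shared ∧ owned): ∅.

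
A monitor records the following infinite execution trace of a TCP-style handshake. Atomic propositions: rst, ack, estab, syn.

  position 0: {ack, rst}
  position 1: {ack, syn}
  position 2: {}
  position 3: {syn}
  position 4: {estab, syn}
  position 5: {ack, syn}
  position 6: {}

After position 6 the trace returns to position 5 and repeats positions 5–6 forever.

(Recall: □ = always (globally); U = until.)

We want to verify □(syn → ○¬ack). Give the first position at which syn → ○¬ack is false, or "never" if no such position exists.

4

Check syn → ○¬ack at each position in order: 0 ✓, 1 ✓, 2 ✓, 3 ✓.
At position 4 the labels are {estab, syn} and the next position 5 has {ack, syn}, so syn → ○¬ack is false there. This is the first violation.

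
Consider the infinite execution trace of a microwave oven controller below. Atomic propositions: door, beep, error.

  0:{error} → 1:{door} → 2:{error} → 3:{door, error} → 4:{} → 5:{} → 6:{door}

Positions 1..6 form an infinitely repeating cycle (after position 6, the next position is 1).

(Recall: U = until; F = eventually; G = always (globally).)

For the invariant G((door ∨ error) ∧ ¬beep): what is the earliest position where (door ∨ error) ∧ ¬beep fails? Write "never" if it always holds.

4

Check (door ∨ error) ∧ ¬beep at each position in order: 0 ✓, 1 ✓, 2 ✓, 3 ✓.
At position 4 the labels are {}, so (door ∨ error) ∧ ¬beep is false there. This is the first violation.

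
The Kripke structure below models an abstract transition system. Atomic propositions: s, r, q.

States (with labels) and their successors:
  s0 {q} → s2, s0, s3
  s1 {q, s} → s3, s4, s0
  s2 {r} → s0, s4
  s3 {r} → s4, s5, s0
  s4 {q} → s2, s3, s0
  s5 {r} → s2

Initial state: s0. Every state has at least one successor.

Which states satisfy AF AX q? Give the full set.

States satisfying AX q: {s2}.
States satisfying AF AX q: {s2, s5}.

{s2, s5}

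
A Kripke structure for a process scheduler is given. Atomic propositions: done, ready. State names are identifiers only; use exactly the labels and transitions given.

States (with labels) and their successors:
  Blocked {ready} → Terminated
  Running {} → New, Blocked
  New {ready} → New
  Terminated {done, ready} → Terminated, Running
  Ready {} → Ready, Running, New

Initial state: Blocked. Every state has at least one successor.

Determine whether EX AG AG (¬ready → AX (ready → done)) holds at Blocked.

Does not hold

States satisfying AG AG (¬ready → AX (ready → done)): {New}.
States satisfying EX AG AG (¬ready → AX (ready → done)): {Running, New, Ready}.
No suitable path/successor from Blocked witnesses the formula.
Blocked ∉ Sat(EX AG AG (¬ready → AX (ready → done))).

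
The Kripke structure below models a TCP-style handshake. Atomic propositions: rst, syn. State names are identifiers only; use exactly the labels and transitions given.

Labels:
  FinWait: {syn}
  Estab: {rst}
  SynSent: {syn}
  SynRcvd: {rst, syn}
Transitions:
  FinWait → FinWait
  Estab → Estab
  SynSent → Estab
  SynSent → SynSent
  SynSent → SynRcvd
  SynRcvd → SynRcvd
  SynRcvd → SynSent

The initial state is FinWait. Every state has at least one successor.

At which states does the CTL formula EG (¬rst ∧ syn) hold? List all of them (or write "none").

{FinWait, SynSent}

States satisfying ¬rst ∧ syn: {FinWait, SynSent}.
States satisfying EG (¬rst ∧ syn): {FinWait, SynSent}.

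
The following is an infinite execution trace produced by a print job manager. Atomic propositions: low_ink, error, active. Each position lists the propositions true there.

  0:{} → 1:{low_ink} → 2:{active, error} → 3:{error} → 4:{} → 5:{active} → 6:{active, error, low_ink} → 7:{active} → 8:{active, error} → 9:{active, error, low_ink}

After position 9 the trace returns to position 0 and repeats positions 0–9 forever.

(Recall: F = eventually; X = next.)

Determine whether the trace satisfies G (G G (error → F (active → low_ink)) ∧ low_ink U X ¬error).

Violated

G G (error → F (active → low_ink)) ∧ low_ink U X ¬error must hold at every position from 0 onward. It fails at position 1, so G (G G (error → F (active → low_ink)) ∧ low_ink U X ¬error) is false.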